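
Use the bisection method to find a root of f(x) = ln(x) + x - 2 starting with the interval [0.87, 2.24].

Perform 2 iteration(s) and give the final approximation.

f(x) = ln(x) + x - 2
Initial interval: [0.87, 2.24]

Iteration 1:
  c_1 = (0.870000 + 2.240000)/2 = 1.555000
  f(c_1) = f(1.555000) = -0.003524
  f(a) × f(c) ≥ 0, new interval: [1.555000, 2.240000]
Iteration 2:
  c_2 = (1.555000 + 2.240000)/2 = 1.897500
  f(c_2) = f(1.897500) = 0.538037
  f(a) × f(c) < 0, new interval: [1.555000, 1.897500]

After 2 iteration(s), the approximation is c_2 = 1.897500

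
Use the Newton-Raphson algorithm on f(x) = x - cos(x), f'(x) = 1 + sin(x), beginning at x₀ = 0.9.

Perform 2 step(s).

f(x) = x - cos(x)
f'(x) = 1 + sin(x)
x₀ = 0.9

Newton-Raphson formula: x_{n+1} = x_n - f(x_n)/f'(x_n)

Iteration 1:
  f(0.900000) = 0.278390
  f'(0.900000) = 1.783327
  x_1 = 0.900000 - 0.278390/1.783327 = 0.743893
Iteration 2:
  f(0.743893) = 0.008055
  f'(0.743893) = 1.677158
  x_2 = 0.743893 - 0.008055/1.677158 = 0.739090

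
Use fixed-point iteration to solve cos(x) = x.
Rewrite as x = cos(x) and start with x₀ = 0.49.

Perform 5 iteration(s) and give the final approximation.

Equation: cos(x) = x
Fixed-point form: x = cos(x)
x₀ = 0.49

x_1 = g(0.490000) = 0.882333
x_2 = g(0.882333) = 0.635351
x_3 = g(0.635351) = 0.804863
x_4 = g(0.804863) = 0.693210
x_5 = g(0.693210) = 0.769199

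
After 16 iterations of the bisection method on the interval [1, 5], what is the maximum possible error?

Bisection error bound: |error| ≤ (b-a)/2^n
|error| ≤ (5 - 1)/2^16 = 4/2^16
|error| ≤ 0.0000610352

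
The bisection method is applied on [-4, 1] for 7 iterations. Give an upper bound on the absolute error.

Bisection error bound: |error| ≤ (b-a)/2^n
|error| ≤ (1 - (-4))/2^7 = 5/2^7
|error| ≤ 0.0390625000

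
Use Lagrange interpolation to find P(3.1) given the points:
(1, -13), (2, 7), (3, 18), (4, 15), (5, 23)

Lagrange interpolation formula:
P(x) = Σ yᵢ × Lᵢ(x)
where Lᵢ(x) = Π_{j≠i} (x - xⱼ)/(xᵢ - xⱼ)

L_0(3.1) = (3.1 - 2)/(1 - 2) × (3.1 - 3)/(1 - 3) × (3.1 - 4)/(1 - 4) × (3.1 - 5)/(1 - 5) = 0.007838
L_1(3.1) = (3.1 - 1)/(2 - 1) × (3.1 - 3)/(2 - 3) × (3.1 - 4)/(2 - 4) × (3.1 - 5)/(2 - 5) = -0.059850
L_2(3.1) = (3.1 - 1)/(3 - 1) × (3.1 - 2)/(3 - 2) × (3.1 - 4)/(3 - 4) × (3.1 - 5)/(3 - 5) = 0.987525
L_3(3.1) = (3.1 - 1)/(4 - 1) × (3.1 - 2)/(4 - 2) × (3.1 - 3)/(4 - 3) × (3.1 - 5)/(4 - 5) = 0.073150
L_4(3.1) = (3.1 - 1)/(5 - 1) × (3.1 - 2)/(5 - 2) × (3.1 - 3)/(5 - 3) × (3.1 - 4)/(5 - 4) = -0.008663

P(3.1) = (-13)×L_0(3.1) + 7×L_1(3.1) + 18×L_2(3.1) + 15×L_3(3.1) + 23×L_4(3.1)
P(3.1) = 18.152625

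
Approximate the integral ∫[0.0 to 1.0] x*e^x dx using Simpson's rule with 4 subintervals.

f(x) = x*e^x
a = 0.0, b = 1.0, n = 4
h = (b - a)/n = 0.250000

Simpson's rule: (h/3)[f(x₀) + 4f(x₁) + 2f(x₂) + ... + f(xₙ)]

x_0 = 0.0000, f(x_0) = 0.000000, coefficient = 1
x_1 = 0.2500, f(x_1) = 0.321006, coefficient = 4
x_2 = 0.5000, f(x_2) = 0.824361, coefficient = 2
x_3 = 0.7500, f(x_3) = 1.587750, coefficient = 4
x_4 = 1.0000, f(x_4) = 2.718282, coefficient = 1

I ≈ (0.250000/3) × 12.002029 = 1.000169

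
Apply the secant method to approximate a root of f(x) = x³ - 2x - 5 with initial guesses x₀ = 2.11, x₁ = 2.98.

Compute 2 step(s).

f(x) = x³ - 2x - 5
x₀ = 2.11, x₁ = 2.98

Secant formula: x_{n+1} = x_n - f(x_n)(x_n - x_{n-1})/(f(x_n) - f(x_{n-1}))

Iteration 1:
  f(2.110000) = 0.173931
  f(2.980000) = 15.503592
  x_2 = 2.980000 - 15.503592×(2.980000 - 2.110000)/(15.503592 - 0.173931)
       = 2.100129
Iteration 2:
  f(2.980000) = 15.503592
  f(2.100129) = 0.062448
  x_3 = 2.100129 - 0.062448×(2.100129 - 2.980000)/(0.062448 - 15.503592)
       = 2.096571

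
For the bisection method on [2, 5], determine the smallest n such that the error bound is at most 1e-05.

We need (b-a)/2^n ≤ 1e-05
(5 - 2)/2^n ≤ 1e-05
3/2^n ≤ 1e-05
2^n ≥ 300000
n ≥ log₂(300000) = 18.19
n ≥ 19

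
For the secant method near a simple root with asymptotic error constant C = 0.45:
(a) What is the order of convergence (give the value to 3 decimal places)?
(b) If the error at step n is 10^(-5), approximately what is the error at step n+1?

(a) Secant method has superlinear convergence with order φ = (1+√5)/2 ≈ 1.618.
    This means |e_{n+1}| ≈ C|e_n|^1.618.

(b) With |e_n| = 10^(-5) and C = 0.45:
    |e_{n+1}| ≈ 0.45 × (10^(-5))^1.618 = 0.45 × 10^(-8.09)

(a) ≈ 1.618 (golden ratio); (b) |e_{n+1}| ≈ 3.656e-09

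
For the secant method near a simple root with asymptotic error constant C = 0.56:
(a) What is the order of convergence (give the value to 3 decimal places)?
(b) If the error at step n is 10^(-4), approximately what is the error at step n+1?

(a) Secant method has superlinear convergence with order φ = (1+√5)/2 ≈ 1.618.
    This means |e_{n+1}| ≈ C|e_n|^1.618.

(b) With |e_n| = 10^(-4) and C = 0.56:
    |e_{n+1}| ≈ 0.56 × (10^(-4))^1.618 = 0.56 × 10^(-6.47)

(a) ≈ 1.618 (golden ratio); (b) |e_{n+1}| ≈ 1.888e-07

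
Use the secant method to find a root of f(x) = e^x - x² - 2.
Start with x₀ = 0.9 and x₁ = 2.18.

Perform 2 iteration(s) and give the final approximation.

f(x) = e^x - x² - 2
x₀ = 0.9, x₁ = 2.18

Secant formula: x_{n+1} = x_n - f(x_n)(x_n - x_{n-1})/(f(x_n) - f(x_{n-1}))

Iteration 1:
  f(0.900000) = -0.350397
  f(2.180000) = 2.093906
  x_2 = 2.180000 - 2.093906×(2.180000 - 0.900000)/(2.093906 - (-0.350397))
       = 1.083491
Iteration 2:
  f(2.180000) = 2.093906
  f(1.083491) = -0.218975
  x_3 = 1.083491 - (-0.218975)×(1.083491 - 2.180000)/(-0.218975 - 2.093906)
       = 1.187305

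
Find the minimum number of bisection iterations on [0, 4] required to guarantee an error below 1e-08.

We need (b-a)/2^n ≤ 1e-08
(4 - 0)/2^n ≤ 1e-08
4/2^n ≤ 1e-08
2^n ≥ 400000000
n ≥ log₂(400000000) = 28.58
n ≥ 29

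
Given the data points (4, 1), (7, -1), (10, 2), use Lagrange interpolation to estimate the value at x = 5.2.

Lagrange interpolation formula:
P(x) = Σ yᵢ × Lᵢ(x)
where Lᵢ(x) = Π_{j≠i} (x - xⱼ)/(xᵢ - xⱼ)

L_0(5.2) = (5.2 - 7)/(4 - 7) × (5.2 - 10)/(4 - 10) = 0.480000
L_1(5.2) = (5.2 - 4)/(7 - 4) × (5.2 - 10)/(7 - 10) = 0.640000
L_2(5.2) = (5.2 - 4)/(10 - 4) × (5.2 - 7)/(10 - 7) = -0.120000

P(5.2) = 1×L_0(5.2) + (-1)×L_1(5.2) + 2×L_2(5.2)
P(5.2) = -0.400000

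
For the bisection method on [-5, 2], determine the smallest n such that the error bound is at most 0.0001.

We need (b-a)/2^n ≤ 0.0001
(2 - (-5))/2^n ≤ 0.0001
7/2^n ≤ 0.0001
2^n ≥ 70000
n ≥ log₂(70000) = 16.10
n ≥ 17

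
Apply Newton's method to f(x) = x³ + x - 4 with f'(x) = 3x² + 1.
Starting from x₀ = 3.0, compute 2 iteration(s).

f(x) = x³ + x - 4
f'(x) = 3x² + 1
x₀ = 3.0

Newton-Raphson formula: x_{n+1} = x_n - f(x_n)/f'(x_n)

Iteration 1:
  f(3.000000) = 26.000000
  f'(3.000000) = 28.000000
  x_1 = 3.000000 - 26.000000/28.000000 = 2.071429
Iteration 2:
  f(2.071429) = 6.959548
  f'(2.071429) = 13.872449
  x_2 = 2.071429 - 6.959548/13.872449 = 1.569747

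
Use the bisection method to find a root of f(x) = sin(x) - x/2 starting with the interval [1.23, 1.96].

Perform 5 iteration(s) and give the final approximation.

f(x) = sin(x) - x/2
Initial interval: [1.23, 1.96]

Iteration 1:
  c_1 = (1.230000 + 1.960000)/2 = 1.595000
  f(c_1) = f(1.595000) = 0.202207
  f(a) × f(c) ≥ 0, new interval: [1.595000, 1.960000]
Iteration 2:
  c_2 = (1.595000 + 1.960000)/2 = 1.777500
  f(c_2) = f(1.777500) = 0.089963
  f(a) × f(c) ≥ 0, new interval: [1.777500, 1.960000]
Iteration 3:
  c_3 = (1.777500 + 1.960000)/2 = 1.868750
  f(c_3) = f(1.868750) = 0.021564
  f(a) × f(c) ≥ 0, new interval: [1.868750, 1.960000]
Iteration 4:
  c_4 = (1.868750 + 1.960000)/2 = 1.914375
  f(c_4) = f(1.914375) = -0.015632
  f(a) × f(c) < 0, new interval: [1.868750, 1.914375]
Iteration 5:
  c_5 = (1.868750 + 1.914375)/2 = 1.891563
  f(c_5) = f(1.891563) = 0.003213
  f(a) × f(c) ≥ 0, new interval: [1.891563, 1.914375]

After 5 iteration(s), the approximation is c_5 = 1.891563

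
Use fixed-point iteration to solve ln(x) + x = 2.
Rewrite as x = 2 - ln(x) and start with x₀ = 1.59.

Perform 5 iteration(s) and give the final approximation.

Equation: ln(x) + x = 2
Fixed-point form: x = 2 - ln(x)
x₀ = 1.59

x_1 = g(1.590000) = 1.536266
x_2 = g(1.536266) = 1.570645
x_3 = g(1.570645) = 1.548514
x_4 = g(1.548514) = 1.562705
x_5 = g(1.562705) = 1.553582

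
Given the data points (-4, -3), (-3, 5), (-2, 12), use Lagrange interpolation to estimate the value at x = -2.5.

Lagrange interpolation formula:
P(x) = Σ yᵢ × Lᵢ(x)
where Lᵢ(x) = Π_{j≠i} (x - xⱼ)/(xᵢ - xⱼ)

L_0(-2.5) = (-2.5 - (-3))/(-4 - (-3)) × (-2.5 - (-2))/(-4 - (-2)) = -0.125000
L_1(-2.5) = (-2.5 - (-4))/(-3 - (-4)) × (-2.5 - (-2))/(-3 - (-2)) = 0.750000
L_2(-2.5) = (-2.5 - (-4))/(-2 - (-4)) × (-2.5 - (-3))/(-2 - (-3)) = 0.375000

P(-2.5) = (-3)×L_0(-2.5) + 5×L_1(-2.5) + 12×L_2(-2.5)
P(-2.5) = 8.625000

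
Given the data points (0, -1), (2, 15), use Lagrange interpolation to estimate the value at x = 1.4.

Lagrange interpolation formula:
P(x) = Σ yᵢ × Lᵢ(x)
where Lᵢ(x) = Π_{j≠i} (x - xⱼ)/(xᵢ - xⱼ)

L_0(1.4) = (1.4 - 2)/(0 - 2) = 0.300000
L_1(1.4) = (1.4 - 0)/(2 - 0) = 0.700000

P(1.4) = (-1)×L_0(1.4) + 15×L_1(1.4)
P(1.4) = 10.200000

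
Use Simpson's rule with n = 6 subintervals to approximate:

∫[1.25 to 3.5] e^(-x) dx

f(x) = e^(-x)
a = 1.25, b = 3.5, n = 6
h = (b - a)/n = 0.375000

Simpson's rule: (h/3)[f(x₀) + 4f(x₁) + 2f(x₂) + ... + f(xₙ)]

x_0 = 1.2500, f(x_0) = 0.286505, coefficient = 1
x_1 = 1.6250, f(x_1) = 0.196912, coefficient = 4
x_2 = 2.0000, f(x_2) = 0.135335, coefficient = 2
x_3 = 2.3750, f(x_3) = 0.093014, coefficient = 4
x_4 = 2.7500, f(x_4) = 0.063928, coefficient = 2
x_5 = 3.1250, f(x_5) = 0.043937, coefficient = 4
x_6 = 3.5000, f(x_6) = 0.030197, coefficient = 1

I ≈ (0.375000/3) × 2.050681 = 0.256335
Exact value: 0.256307
Error: 0.000028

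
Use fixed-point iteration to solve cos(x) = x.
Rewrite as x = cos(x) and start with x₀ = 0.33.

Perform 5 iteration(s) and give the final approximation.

Equation: cos(x) = x
Fixed-point form: x = cos(x)
x₀ = 0.33

x_1 = g(0.330000) = 0.946042
x_2 = g(0.946042) = 0.584898
x_3 = g(0.584898) = 0.833769
x_4 = g(0.833769) = 0.672090
x_5 = g(0.672090) = 0.782522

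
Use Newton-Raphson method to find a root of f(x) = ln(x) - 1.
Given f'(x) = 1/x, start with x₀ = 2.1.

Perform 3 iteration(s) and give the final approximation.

f(x) = ln(x) - 1
f'(x) = 1/x
x₀ = 2.1

Newton-Raphson formula: x_{n+1} = x_n - f(x_n)/f'(x_n)

Iteration 1:
  f(2.100000) = -0.258063
  f'(2.100000) = 0.476190
  x_1 = 2.100000 - (-0.258063)/0.476190 = 2.641932
Iteration 2:
  f(2.641932) = -0.028490
  f'(2.641932) = 0.378511
  x_2 = 2.641932 - (-0.028490)/0.378511 = 2.717199
Iteration 3:
  f(2.717199) = -0.000398
  f'(2.717199) = 0.368026
  x_3 = 2.717199 - (-0.000398)/0.368026 = 2.718282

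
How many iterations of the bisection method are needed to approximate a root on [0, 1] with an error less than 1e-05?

We need (b-a)/2^n ≤ 1e-05
(1 - 0)/2^n ≤ 1e-05
1/2^n ≤ 1e-05
2^n ≥ 100000
n ≥ log₂(100000) = 16.61
n ≥ 17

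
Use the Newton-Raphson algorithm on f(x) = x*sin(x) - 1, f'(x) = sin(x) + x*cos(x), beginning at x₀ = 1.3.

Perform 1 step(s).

f(x) = x*sin(x) - 1
f'(x) = sin(x) + x*cos(x)
x₀ = 1.3

Newton-Raphson formula: x_{n+1} = x_n - f(x_n)/f'(x_n)

Iteration 1:
  f(1.300000) = 0.252626
  f'(1.300000) = 1.311307
  x_1 = 1.300000 - 0.252626/1.311307 = 1.107348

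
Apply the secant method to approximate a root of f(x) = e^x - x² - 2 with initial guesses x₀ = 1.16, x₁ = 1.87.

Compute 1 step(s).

f(x) = e^x - x² - 2
x₀ = 1.16, x₁ = 1.87

Secant formula: x_{n+1} = x_n - f(x_n)(x_n - x_{n-1})/(f(x_n) - f(x_{n-1}))

Iteration 1:
  f(1.160000) = -0.155667
  f(1.870000) = 0.991396
  x_2 = 1.870000 - 0.991396×(1.870000 - 1.160000)/(0.991396 - (-0.155667))
       = 1.256353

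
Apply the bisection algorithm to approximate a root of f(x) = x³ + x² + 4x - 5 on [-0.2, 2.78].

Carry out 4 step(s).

f(x) = x³ + x² + 4x - 5
Initial interval: [-0.2, 2.78]

Iteration 1:
  c_1 = (-0.200000 + 2.780000)/2 = 1.290000
  f(c_1) = f(1.290000) = 3.970789
  f(a) × f(c) < 0, new interval: [-0.200000, 1.290000]
Iteration 2:
  c_2 = (-0.200000 + 1.290000)/2 = 0.545000
  f(c_2) = f(0.545000) = -2.361096
  f(a) × f(c) ≥ 0, new interval: [0.545000, 1.290000]
Iteration 3:
  c_3 = (0.545000 + 1.290000)/2 = 0.917500
  f(c_3) = f(0.917500) = 0.284163
  f(a) × f(c) < 0, new interval: [0.545000, 0.917500]
Iteration 4:
  c_4 = (0.545000 + 0.917500)/2 = 0.731250
  f(c_4) = f(0.731250) = -1.149255
  f(a) × f(c) ≥ 0, new interval: [0.731250, 0.917500]

After 4 iteration(s), the approximation is c_4 = 0.731250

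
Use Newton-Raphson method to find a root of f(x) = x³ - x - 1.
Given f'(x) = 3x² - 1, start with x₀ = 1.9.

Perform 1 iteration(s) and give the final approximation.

f(x) = x³ - x - 1
f'(x) = 3x² - 1
x₀ = 1.9

Newton-Raphson formula: x_{n+1} = x_n - f(x_n)/f'(x_n)

Iteration 1:
  f(1.900000) = 3.959000
  f'(1.900000) = 9.830000
  x_1 = 1.900000 - 3.959000/9.830000 = 1.497253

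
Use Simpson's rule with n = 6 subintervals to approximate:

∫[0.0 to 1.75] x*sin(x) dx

f(x) = x*sin(x)
a = 0.0, b = 1.75, n = 6
h = (b - a)/n = 0.291667

Simpson's rule: (h/3)[f(x₀) + 4f(x₁) + 2f(x₂) + ... + f(xₙ)]

x_0 = 0.0000, f(x_0) = 0.000000, coefficient = 1
x_1 = 0.2917, f(x_1) = 0.083868, coefficient = 4
x_2 = 0.5833, f(x_2) = 0.321305, coefficient = 2
x_3 = 0.8750, f(x_3) = 0.671601, coefficient = 4
x_4 = 1.1667, f(x_4) = 1.072686, coefficient = 2
x_5 = 1.4583, f(x_5) = 1.449121, coefficient = 4
x_6 = 1.7500, f(x_6) = 1.721975, coefficient = 1

I ≈ (0.291667/3) × 13.328316 = 1.295809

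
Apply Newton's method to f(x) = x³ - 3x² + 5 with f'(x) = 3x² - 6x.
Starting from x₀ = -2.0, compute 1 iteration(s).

f(x) = x³ - 3x² + 5
f'(x) = 3x² - 6x
x₀ = -2.0

Newton-Raphson formula: x_{n+1} = x_n - f(x_n)/f'(x_n)

Iteration 1:
  f(-2.000000) = -15.000000
  f'(-2.000000) = 24.000000
  x_1 = -2.000000 - (-15.000000)/24.000000 = -1.375000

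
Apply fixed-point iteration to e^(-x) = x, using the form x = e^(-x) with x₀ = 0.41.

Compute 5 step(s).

Equation: e^(-x) = x
Fixed-point form: x = e^(-x)
x₀ = 0.41

x_1 = g(0.410000) = 0.663650
x_2 = g(0.663650) = 0.514968
x_3 = g(0.514968) = 0.597520
x_4 = g(0.597520) = 0.550175
x_5 = g(0.550175) = 0.576849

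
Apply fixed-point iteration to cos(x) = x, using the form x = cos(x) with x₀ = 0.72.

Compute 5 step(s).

Equation: cos(x) = x
Fixed-point form: x = cos(x)
x₀ = 0.72

x_1 = g(0.720000) = 0.751806
x_2 = g(0.751806) = 0.730457
x_3 = g(0.730457) = 0.744870
x_4 = g(0.744870) = 0.735176
x_5 = g(0.735176) = 0.741713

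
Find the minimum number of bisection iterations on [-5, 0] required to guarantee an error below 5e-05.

We need (b-a)/2^n ≤ 5e-05
(0 - (-5))/2^n ≤ 5e-05
5/2^n ≤ 5e-05
2^n ≥ 100000
n ≥ log₂(100000) = 16.61
n ≥ 17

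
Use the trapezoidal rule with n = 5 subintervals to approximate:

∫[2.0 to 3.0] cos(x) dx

f(x) = cos(x)
a = 2.0, b = 3.0, n = 5
h = (b - a)/n = 0.200000

Trapezoidal rule: (h/2)[f(x₀) + 2f(x₁) + 2f(x₂) + ... + f(xₙ)]

x_0 = 2.0000, f(x_0) = -0.416147, coefficient = 1
x_1 = 2.2000, f(x_1) = -0.588501, coefficient = 2
x_2 = 2.4000, f(x_2) = -0.737394, coefficient = 2
x_3 = 2.6000, f(x_3) = -0.856889, coefficient = 2
x_4 = 2.8000, f(x_4) = -0.942222, coefficient = 2
x_5 = 3.0000, f(x_5) = -0.989992, coefficient = 1

I ≈ (0.200000/2) × -7.656151 = -0.765615
Exact value: -0.768177
Error: 0.002562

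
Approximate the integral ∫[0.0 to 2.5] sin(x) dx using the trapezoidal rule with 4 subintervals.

f(x) = sin(x)
a = 0.0, b = 2.5, n = 4
h = (b - a)/n = 0.625000

Trapezoidal rule: (h/2)[f(x₀) + 2f(x₁) + 2f(x₂) + ... + f(xₙ)]

x_0 = 0.0000, f(x_0) = 0.000000, coefficient = 1
x_1 = 0.6250, f(x_1) = 0.585097, coefficient = 2
x_2 = 1.2500, f(x_2) = 0.948985, coefficient = 2
x_3 = 1.8750, f(x_3) = 0.954086, coefficient = 2
x_4 = 2.5000, f(x_4) = 0.598472, coefficient = 1

I ≈ (0.625000/2) × 5.574807 = 1.742127
Exact value: 1.801144
Error: 0.059016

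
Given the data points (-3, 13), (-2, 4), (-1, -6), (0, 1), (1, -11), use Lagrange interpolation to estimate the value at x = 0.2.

Lagrange interpolation formula:
P(x) = Σ yᵢ × Lᵢ(x)
where Lᵢ(x) = Π_{j≠i} (x - xⱼ)/(xᵢ - xⱼ)

L_0(0.2) = (0.2 - (-2))/(-3 - (-2)) × (0.2 - (-1))/(-3 - (-1)) × (0.2 - 0)/(-3 - 0) × (0.2 - 1)/(-3 - 1) = -0.017600
L_1(0.2) = (0.2 - (-3))/(-2 - (-3)) × (0.2 - (-1))/(-2 - (-1)) × (0.2 - 0)/(-2 - 0) × (0.2 - 1)/(-2 - 1) = 0.102400
L_2(0.2) = (0.2 - (-3))/(-1 - (-3)) × (0.2 - (-2))/(-1 - (-2)) × (0.2 - 0)/(-1 - 0) × (0.2 - 1)/(-1 - 1) = -0.281600
L_3(0.2) = (0.2 - (-3))/(0 - (-3)) × (0.2 - (-2))/(0 - (-2)) × (0.2 - (-1))/(0 - (-1)) × (0.2 - 1)/(0 - 1) = 1.126400
L_4(0.2) = (0.2 - (-3))/(1 - (-3)) × (0.2 - (-2))/(1 - (-2)) × (0.2 - (-1))/(1 - (-1)) × (0.2 - 0)/(1 - 0) = 0.070400

P(0.2) = 13×L_0(0.2) + 4×L_1(0.2) + (-6)×L_2(0.2) + 1×L_3(0.2) + (-11)×L_4(0.2)
P(0.2) = 2.222400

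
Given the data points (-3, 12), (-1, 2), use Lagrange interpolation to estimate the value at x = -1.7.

Lagrange interpolation formula:
P(x) = Σ yᵢ × Lᵢ(x)
where Lᵢ(x) = Π_{j≠i} (x - xⱼ)/(xᵢ - xⱼ)

L_0(-1.7) = (-1.7 - (-1))/(-3 - (-1)) = 0.350000
L_1(-1.7) = (-1.7 - (-3))/(-1 - (-3)) = 0.650000

P(-1.7) = 12×L_0(-1.7) + 2×L_1(-1.7)
P(-1.7) = 5.500000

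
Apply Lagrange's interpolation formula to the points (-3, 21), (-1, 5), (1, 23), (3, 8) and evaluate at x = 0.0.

Lagrange interpolation formula:
P(x) = Σ yᵢ × Lᵢ(x)
where Lᵢ(x) = Π_{j≠i} (x - xⱼ)/(xᵢ - xⱼ)

L_0(0.0) = (0.0 - (-1))/(-3 - (-1)) × (0.0 - 1)/(-3 - 1) × (0.0 - 3)/(-3 - 3) = -0.062500
L_1(0.0) = (0.0 - (-3))/(-1 - (-3)) × (0.0 - 1)/(-1 - 1) × (0.0 - 3)/(-1 - 3) = 0.562500
L_2(0.0) = (0.0 - (-3))/(1 - (-3)) × (0.0 - (-1))/(1 - (-1)) × (0.0 - 3)/(1 - 3) = 0.562500
L_3(0.0) = (0.0 - (-3))/(3 - (-3)) × (0.0 - (-1))/(3 - (-1)) × (0.0 - 1)/(3 - 1) = -0.062500

P(0.0) = 21×L_0(0.0) + 5×L_1(0.0) + 23×L_2(0.0) + 8×L_3(0.0)
P(0.0) = 13.937500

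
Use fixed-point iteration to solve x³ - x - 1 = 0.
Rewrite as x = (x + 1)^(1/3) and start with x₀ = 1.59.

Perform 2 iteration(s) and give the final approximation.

Equation: x³ - x - 1 = 0
Fixed-point form: x = (x + 1)^(1/3)
x₀ = 1.59

x_1 = g(1.590000) = 1.373304
x_2 = g(1.373304) = 1.333883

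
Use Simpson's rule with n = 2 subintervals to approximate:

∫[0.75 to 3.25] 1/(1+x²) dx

f(x) = 1/(1+x²)
a = 0.75, b = 3.25, n = 2
h = (b - a)/n = 1.250000

Simpson's rule: (h/3)[f(x₀) + 4f(x₁) + 2f(x₂) + ... + f(xₙ)]

x_0 = 0.7500, f(x_0) = 0.640000, coefficient = 1
x_1 = 2.0000, f(x_1) = 0.200000, coefficient = 4
x_2 = 3.2500, f(x_2) = 0.086486, coefficient = 1

I ≈ (1.250000/3) × 1.526486 = 0.636036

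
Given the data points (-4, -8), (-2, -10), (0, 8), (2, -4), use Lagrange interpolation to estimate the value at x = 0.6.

Lagrange interpolation formula:
P(x) = Σ yᵢ × Lᵢ(x)
where Lᵢ(x) = Π_{j≠i} (x - xⱼ)/(xᵢ - xⱼ)

L_0(0.6) = (0.6 - (-2))/(-4 - (-2)) × (0.6 - 0)/(-4 - 0) × (0.6 - 2)/(-4 - 2) = 0.045500
L_1(0.6) = (0.6 - (-4))/(-2 - (-4)) × (0.6 - 0)/(-2 - 0) × (0.6 - 2)/(-2 - 2) = -0.241500
L_2(0.6) = (0.6 - (-4))/(0 - (-4)) × (0.6 - (-2))/(0 - (-2)) × (0.6 - 2)/(0 - 2) = 1.046500
L_3(0.6) = (0.6 - (-4))/(2 - (-4)) × (0.6 - (-2))/(2 - (-2)) × (0.6 - 0)/(2 - 0) = 0.149500

P(0.6) = (-8)×L_0(0.6) + (-10)×L_1(0.6) + 8×L_2(0.6) + (-4)×L_3(0.6)
P(0.6) = 9.825000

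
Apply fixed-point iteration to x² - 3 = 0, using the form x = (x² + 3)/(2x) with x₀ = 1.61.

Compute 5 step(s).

Equation: x² - 3 = 0
Fixed-point form: x = (x² + 3)/(2x)
x₀ = 1.61

x_1 = g(1.610000) = 1.736677
x_2 = g(1.736677) = 1.732057
x_3 = g(1.732057) = 1.732051
x_4 = g(1.732051) = 1.732051
x_5 = g(1.732051) = 1.732051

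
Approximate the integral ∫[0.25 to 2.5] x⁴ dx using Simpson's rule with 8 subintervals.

f(x) = x⁴
a = 0.25, b = 2.5, n = 8
h = (b - a)/n = 0.281250

Simpson's rule: (h/3)[f(x₀) + 4f(x₁) + 2f(x₂) + ... + f(xₙ)]

x_0 = 0.2500, f(x_0) = 0.003906, coefficient = 1
x_1 = 0.5312, f(x_1) = 0.079652, coefficient = 4
x_2 = 0.8125, f(x_2) = 0.435806, coefficient = 2
x_3 = 1.0938, f(x_3) = 1.431108, coefficient = 4
x_4 = 1.3750, f(x_4) = 3.574463, coefficient = 2
x_5 = 1.6562, f(x_5) = 7.524949, coefficient = 4
x_6 = 1.9375, f(x_6) = 14.091812, coefficient = 2
x_7 = 2.2188, f(x_7) = 24.234468, coefficient = 4
x_8 = 2.5000, f(x_8) = 39.062500, coefficient = 1

I ≈ (0.281250/3) × 208.351273 = 19.532932
Exact value: 19.531055
Error: 0.001877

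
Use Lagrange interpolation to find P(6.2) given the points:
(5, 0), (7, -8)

Lagrange interpolation formula:
P(x) = Σ yᵢ × Lᵢ(x)
where Lᵢ(x) = Π_{j≠i} (x - xⱼ)/(xᵢ - xⱼ)

L_0(6.2) = (6.2 - 7)/(5 - 7) = 0.400000
L_1(6.2) = (6.2 - 5)/(7 - 5) = 0.600000

P(6.2) = 0×L_0(6.2) + (-8)×L_1(6.2)
P(6.2) = -4.800000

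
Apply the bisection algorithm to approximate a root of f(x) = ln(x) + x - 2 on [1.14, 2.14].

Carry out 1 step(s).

f(x) = ln(x) + x - 2
Initial interval: [1.14, 2.14]

Iteration 1:
  c_1 = (1.140000 + 2.140000)/2 = 1.640000
  f(c_1) = f(1.640000) = 0.134696
  f(a) × f(c) < 0, new interval: [1.140000, 1.640000]

After 1 iteration(s), the approximation is c_1 = 1.640000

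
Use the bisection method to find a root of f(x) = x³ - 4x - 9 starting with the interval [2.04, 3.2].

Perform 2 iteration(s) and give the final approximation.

f(x) = x³ - 4x - 9
Initial interval: [2.04, 3.2]

Iteration 1:
  c_1 = (2.040000 + 3.200000)/2 = 2.620000
  f(c_1) = f(2.620000) = -1.495272
  f(a) × f(c) ≥ 0, new interval: [2.620000, 3.200000]
Iteration 2:
  c_2 = (2.620000 + 3.200000)/2 = 2.910000
  f(c_2) = f(2.910000) = 4.002171
  f(a) × f(c) < 0, new interval: [2.620000, 2.910000]

After 2 iteration(s), the approximation is c_2 = 2.910000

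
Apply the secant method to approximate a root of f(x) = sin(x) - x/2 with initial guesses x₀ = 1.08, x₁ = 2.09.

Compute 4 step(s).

f(x) = sin(x) - x/2
x₀ = 1.08, x₁ = 2.09

Secant formula: x_{n+1} = x_n - f(x_n)(x_n - x_{n-1})/(f(x_n) - f(x_{n-1}))

Iteration 1:
  f(1.080000) = 0.341958
  f(2.090000) = -0.176785
  x_2 = 2.090000 - (-0.176785)×(2.090000 - 1.080000)/(-0.176785 - 0.341958)
       = 1.745796
Iteration 2:
  f(2.090000) = -0.176785
  f(1.745796) = 0.111828
  x_3 = 1.745796 - 0.111828×(1.745796 - 2.090000)/(0.111828 - (-0.176785))
       = 1.879164
Iteration 3:
  f(1.745796) = 0.111828
  f(1.879164) = 0.013248
  x_4 = 1.879164 - 0.013248×(1.879164 - 1.745796)/(0.013248 - 0.111828)
       = 1.897087
Iteration 4:
  f(1.879164) = 0.013248
  f(1.897087) = -0.001306
  x_5 = 1.897087 - (-0.001306)×(1.897087 - 1.879164)/(-0.001306 - 0.013248)
       = 1.895479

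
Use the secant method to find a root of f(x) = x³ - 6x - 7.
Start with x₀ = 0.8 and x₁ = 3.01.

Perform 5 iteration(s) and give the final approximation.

f(x) = x³ - 6x - 7
x₀ = 0.8, x₁ = 3.01

Secant formula: x_{n+1} = x_n - f(x_n)(x_n - x_{n-1})/(f(x_n) - f(x_{n-1}))

Iteration 1:
  f(0.800000) = -11.288000
  f(3.010000) = 2.210901
  x_2 = 3.010000 - 2.210901×(3.010000 - 0.800000)/(2.210901 - (-11.288000))
       = 2.648038
Iteration 2:
  f(3.010000) = 2.210901
  f(2.648038) = -4.319909
  x_3 = 2.648038 - (-4.319909)×(2.648038 - 3.010000)/(-4.319909 - 2.210901)
       = 2.887464
Iteration 3:
  f(2.648038) = -4.319909
  f(2.887464) = -0.250711
  x_4 = 2.887464 - (-0.250711)×(2.887464 - 2.648038)/(-0.250711 - (-4.319909))
       = 2.902215
Iteration 4:
  f(2.887464) = -0.250711
  f(2.902215) = 0.031637
  x_5 = 2.902215 - 0.031637×(2.902215 - 2.887464)/(0.031637 - (-0.250711))
       = 2.900562
Iteration 5:
  f(2.902215) = 0.031637
  f(2.900562) = -0.000188
  x_6 = 2.900562 - (-0.000188)×(2.900562 - 2.902215)/(-0.000188 - 0.031637)
       = 2.900572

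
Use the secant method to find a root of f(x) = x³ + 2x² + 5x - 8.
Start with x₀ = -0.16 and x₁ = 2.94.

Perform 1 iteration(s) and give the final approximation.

f(x) = x³ + 2x² + 5x - 8
x₀ = -0.16, x₁ = 2.94

Secant formula: x_{n+1} = x_n - f(x_n)(x_n - x_{n-1})/(f(x_n) - f(x_{n-1}))

Iteration 1:
  f(-0.160000) = -8.752896
  f(2.940000) = 49.399384
  x_2 = 2.940000 - 49.399384×(2.940000 - (-0.160000))/(49.399384 - (-8.752896))
       = 0.306602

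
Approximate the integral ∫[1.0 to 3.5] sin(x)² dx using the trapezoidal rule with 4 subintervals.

f(x) = sin(x)²
a = 1.0, b = 3.5, n = 4
h = (b - a)/n = 0.625000

Trapezoidal rule: (h/2)[f(x₀) + 2f(x₁) + 2f(x₂) + ... + f(xₙ)]

x_0 = 1.0000, f(x_0) = 0.708073, coefficient = 1
x_1 = 1.6250, f(x_1) = 0.997065, coefficient = 2
x_2 = 2.2500, f(x_2) = 0.605398, coefficient = 2
x_3 = 2.8750, f(x_3) = 0.069404, coefficient = 2
x_4 = 3.5000, f(x_4) = 0.123049, coefficient = 1

I ≈ (0.625000/2) × 4.174855 = 1.304642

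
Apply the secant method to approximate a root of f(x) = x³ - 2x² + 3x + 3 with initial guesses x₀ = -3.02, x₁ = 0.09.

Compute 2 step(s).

f(x) = x³ - 2x² + 3x + 3
x₀ = -3.02, x₁ = 0.09

Secant formula: x_{n+1} = x_n - f(x_n)(x_n - x_{n-1})/(f(x_n) - f(x_{n-1}))

Iteration 1:
  f(-3.020000) = -51.844408
  f(0.090000) = 3.254529
  x_2 = 0.090000 - 3.254529×(0.090000 - (-3.020000))/(3.254529 - (-51.844408))
       = -0.093698
Iteration 2:
  f(0.090000) = 3.254529
  f(-0.093698) = 2.700523
  x_3 = -0.093698 - 2.700523×(-0.093698 - 0.090000)/(2.700523 - 3.254529)
       = -0.989144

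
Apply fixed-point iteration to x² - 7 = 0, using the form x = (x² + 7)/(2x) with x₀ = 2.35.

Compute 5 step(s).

Equation: x² - 7 = 0
Fixed-point form: x = (x² + 7)/(2x)
x₀ = 2.35

x_1 = g(2.350000) = 2.664362
x_2 = g(2.664362) = 2.645816
x_3 = g(2.645816) = 2.645751
x_4 = g(2.645751) = 2.645751
x_5 = g(2.645751) = 2.645751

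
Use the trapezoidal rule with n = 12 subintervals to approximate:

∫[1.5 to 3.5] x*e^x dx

f(x) = x*e^x
a = 1.5, b = 3.5, n = 12
h = (b - a)/n = 0.166667

Trapezoidal rule: (h/2)[f(x₀) + 2f(x₁) + 2f(x₂) + ... + f(xₙ)]

x_0 = 1.5000, f(x_0) = 6.722534, coefficient = 1
x_1 = 1.6667, f(x_1) = 8.824150, coefficient = 2
x_2 = 1.8333, f(x_2) = 11.466952, coefficient = 2
x_3 = 2.0000, f(x_3) = 14.778112, coefficient = 2
x_4 = 2.1667, f(x_4) = 18.913133, coefficient = 2
x_5 = 2.3333, f(x_5) = 24.061937, coefficient = 2
x_6 = 2.5000, f(x_6) = 30.456235, coefficient = 2
x_7 = 2.6667, f(x_7) = 38.378443, coefficient = 2
x_8 = 2.8333, f(x_8) = 48.172446, coefficient = 2
x_9 = 3.0000, f(x_9) = 60.256611, coefficient = 2
x_10 = 3.1667, f(x_10) = 75.139484, coefficient = 2
x_11 = 3.3333, f(x_11) = 93.438750, coefficient = 2
x_12 = 3.5000, f(x_12) = 115.904082, coefficient = 1

I ≈ (0.166667/2) × 970.399121 = 80.866593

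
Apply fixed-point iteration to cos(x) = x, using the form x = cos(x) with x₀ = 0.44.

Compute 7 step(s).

Equation: cos(x) = x
Fixed-point form: x = cos(x)
x₀ = 0.44

x_1 = g(0.440000) = 0.904752
x_2 = g(0.904752) = 0.617881
x_3 = g(0.617881) = 0.815108
x_4 = g(0.815108) = 0.685790
x_5 = g(0.685790) = 0.773919
x_6 = g(0.773919) = 0.715177
x_7 = g(0.715177) = 0.754977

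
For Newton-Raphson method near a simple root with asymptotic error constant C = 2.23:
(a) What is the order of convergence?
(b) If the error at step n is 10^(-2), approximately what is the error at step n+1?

(a) Newton-Raphson has quadratic (order 2) convergence near simple roots.
    This means |e_{n+1}| ≈ C|e_n|².

(b) With |e_n| = 10^(-2) and C = 2.23:
    |e_{n+1}| ≈ 2.23 × (10^(-2))² = 2.23 × 10^(-4)

(a) 2 (quadratic); (b) |e_{n+1}| ≈ 2.230e-04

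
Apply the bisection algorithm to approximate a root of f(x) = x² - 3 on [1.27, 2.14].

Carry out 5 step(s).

f(x) = x² - 3
Initial interval: [1.27, 2.14]

Iteration 1:
  c_1 = (1.270000 + 2.140000)/2 = 1.705000
  f(c_1) = f(1.705000) = -0.092975
  f(a) × f(c) ≥ 0, new interval: [1.705000, 2.140000]
Iteration 2:
  c_2 = (1.705000 + 2.140000)/2 = 1.922500
  f(c_2) = f(1.922500) = 0.696006
  f(a) × f(c) < 0, new interval: [1.705000, 1.922500]
Iteration 3:
  c_3 = (1.705000 + 1.922500)/2 = 1.813750
  f(c_3) = f(1.813750) = 0.289689
  f(a) × f(c) < 0, new interval: [1.705000, 1.813750]
Iteration 4:
  c_4 = (1.705000 + 1.813750)/2 = 1.759375
  f(c_4) = f(1.759375) = 0.095400
  f(a) × f(c) < 0, new interval: [1.705000, 1.759375]
Iteration 5:
  c_5 = (1.705000 + 1.759375)/2 = 1.732188
  f(c_5) = f(1.732188) = 0.000474
  f(a) × f(c) < 0, new interval: [1.705000, 1.732188]

After 5 iteration(s), the approximation is c_5 = 1.732188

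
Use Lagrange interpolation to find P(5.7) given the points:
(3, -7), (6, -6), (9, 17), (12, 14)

Lagrange interpolation formula:
P(x) = Σ yᵢ × Lᵢ(x)
where Lᵢ(x) = Π_{j≠i} (x - xⱼ)/(xᵢ - xⱼ)

L_0(5.7) = (5.7 - 6)/(3 - 6) × (5.7 - 9)/(3 - 9) × (5.7 - 12)/(3 - 12) = 0.038500
L_1(5.7) = (5.7 - 3)/(6 - 3) × (5.7 - 9)/(6 - 9) × (5.7 - 12)/(6 - 12) = 1.039500
L_2(5.7) = (5.7 - 3)/(9 - 3) × (5.7 - 6)/(9 - 6) × (5.7 - 12)/(9 - 12) = -0.094500
L_3(5.7) = (5.7 - 3)/(12 - 3) × (5.7 - 6)/(12 - 6) × (5.7 - 9)/(12 - 9) = 0.016500

P(5.7) = (-7)×L_0(5.7) + (-6)×L_1(5.7) + 17×L_2(5.7) + 14×L_3(5.7)
P(5.7) = -7.882000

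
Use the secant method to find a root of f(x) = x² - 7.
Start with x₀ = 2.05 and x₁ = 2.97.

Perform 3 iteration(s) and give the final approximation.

f(x) = x² - 7
x₀ = 2.05, x₁ = 2.97

Secant formula: x_{n+1} = x_n - f(x_n)(x_n - x_{n-1})/(f(x_n) - f(x_{n-1}))

Iteration 1:
  f(2.050000) = -2.797500
  f(2.970000) = 1.820900
  x_2 = 2.970000 - 1.820900×(2.970000 - 2.050000)/(1.820900 - (-2.797500))
       = 2.607271
Iteration 2:
  f(2.970000) = 1.820900
  f(2.607271) = -0.202138
  x_3 = 2.607271 - (-0.202138)×(2.607271 - 2.970000)/(-0.202138 - 1.820900)
       = 2.643514
Iteration 3:
  f(2.607271) = -0.202138
  f(2.643514) = -0.011833
  x_4 = 2.643514 - (-0.011833)×(2.643514 - 2.607271)/(-0.011833 - (-0.202138))
       = 2.645768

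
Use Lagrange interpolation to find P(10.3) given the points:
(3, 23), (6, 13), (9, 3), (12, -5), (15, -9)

Lagrange interpolation formula:
P(x) = Σ yᵢ × Lᵢ(x)
where Lᵢ(x) = Π_{j≠i} (x - xⱼ)/(xᵢ - xⱼ)

L_0(10.3) = (10.3 - 6)/(3 - 6) × (10.3 - 9)/(3 - 9) × (10.3 - 12)/(3 - 12) × (10.3 - 15)/(3 - 15) = 0.022975
L_1(10.3) = (10.3 - 3)/(6 - 3) × (10.3 - 9)/(6 - 9) × (10.3 - 12)/(6 - 12) × (10.3 - 15)/(6 - 15) = -0.156019
L_2(10.3) = (10.3 - 3)/(9 - 3) × (10.3 - 6)/(9 - 6) × (10.3 - 12)/(9 - 12) × (10.3 - 15)/(9 - 15) = 0.774093
L_3(10.3) = (10.3 - 3)/(12 - 3) × (10.3 - 6)/(12 - 6) × (10.3 - 9)/(12 - 9) × (10.3 - 15)/(12 - 15) = 0.394636
L_4(10.3) = (10.3 - 3)/(15 - 3) × (10.3 - 6)/(15 - 6) × (10.3 - 9)/(15 - 9) × (10.3 - 12)/(15 - 12) = -0.035685

P(10.3) = 23×L_0(10.3) + 13×L_1(10.3) + 3×L_2(10.3) + (-5)×L_3(10.3) + (-9)×L_4(10.3)
P(10.3) = -0.829543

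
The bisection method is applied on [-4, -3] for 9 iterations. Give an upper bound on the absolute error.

Bisection error bound: |error| ≤ (b-a)/2^n
|error| ≤ (-3 - (-4))/2^9 = 1/2^9
|error| ≤ 0.0019531250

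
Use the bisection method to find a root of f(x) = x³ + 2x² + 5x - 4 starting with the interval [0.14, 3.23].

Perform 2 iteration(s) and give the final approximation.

f(x) = x³ + 2x² + 5x - 4
Initial interval: [0.14, 3.23]

Iteration 1:
  c_1 = (0.140000 + 3.230000)/2 = 1.685000
  f(c_1) = f(1.685000) = 14.887544
  f(a) × f(c) < 0, new interval: [0.140000, 1.685000]
Iteration 2:
  c_2 = (0.140000 + 1.685000)/2 = 0.912500
  f(c_2) = f(0.912500) = 2.987611
  f(a) × f(c) < 0, new interval: [0.140000, 0.912500]

After 2 iteration(s), the approximation is c_2 = 0.912500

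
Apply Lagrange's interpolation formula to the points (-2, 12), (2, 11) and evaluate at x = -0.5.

Lagrange interpolation formula:
P(x) = Σ yᵢ × Lᵢ(x)
where Lᵢ(x) = Π_{j≠i} (x - xⱼ)/(xᵢ - xⱼ)

L_0(-0.5) = (-0.5 - 2)/(-2 - 2) = 0.625000
L_1(-0.5) = (-0.5 - (-2))/(2 - (-2)) = 0.375000

P(-0.5) = 12×L_0(-0.5) + 11×L_1(-0.5)
P(-0.5) = 11.625000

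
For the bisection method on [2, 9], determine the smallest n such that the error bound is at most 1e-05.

We need (b-a)/2^n ≤ 1e-05
(9 - 2)/2^n ≤ 1e-05
7/2^n ≤ 1e-05
2^n ≥ 700000
n ≥ log₂(700000) = 19.42
n ≥ 20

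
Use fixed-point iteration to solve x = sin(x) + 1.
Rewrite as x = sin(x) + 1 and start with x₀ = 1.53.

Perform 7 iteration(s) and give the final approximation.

Equation: x = sin(x) + 1
Fixed-point form: x = sin(x) + 1
x₀ = 1.53

x_1 = g(1.530000) = 1.999168
x_2 = g(1.999168) = 1.909643
x_3 = g(1.909643) = 1.943139
x_4 = g(1.943139) = 1.931478
x_5 = g(1.931478) = 1.935657
x_6 = g(1.935657) = 1.934174
x_7 = g(1.934174) = 1.934702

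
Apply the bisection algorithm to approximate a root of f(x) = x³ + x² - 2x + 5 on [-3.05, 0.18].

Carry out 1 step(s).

f(x) = x³ + x² - 2x + 5
Initial interval: [-3.05, 0.18]

Iteration 1:
  c_1 = (-3.050000 + 0.180000)/2 = -1.435000
  f(c_1) = f(-1.435000) = 6.974237
  f(a) × f(c) < 0, new interval: [-3.050000, -1.435000]

After 1 iteration(s), the approximation is c_1 = -1.435000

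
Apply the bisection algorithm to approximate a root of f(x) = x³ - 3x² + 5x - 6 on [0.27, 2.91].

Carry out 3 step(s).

f(x) = x³ - 3x² + 5x - 6
Initial interval: [0.27, 2.91]

Iteration 1:
  c_1 = (0.270000 + 2.910000)/2 = 1.590000
  f(c_1) = f(1.590000) = -1.614621
  f(a) × f(c) ≥ 0, new interval: [1.590000, 2.910000]
Iteration 2:
  c_2 = (1.590000 + 2.910000)/2 = 2.250000
  f(c_2) = f(2.250000) = 1.453125
  f(a) × f(c) < 0, new interval: [1.590000, 2.250000]
Iteration 3:
  c_3 = (1.590000 + 2.250000)/2 = 1.920000
  f(c_3) = f(1.920000) = -0.381312
  f(a) × f(c) ≥ 0, new interval: [1.920000, 2.250000]

After 3 iteration(s), the approximation is c_3 = 1.920000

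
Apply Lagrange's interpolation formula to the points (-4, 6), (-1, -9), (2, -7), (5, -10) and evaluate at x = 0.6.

Lagrange interpolation formula:
P(x) = Σ yᵢ × Lᵢ(x)
where Lᵢ(x) = Π_{j≠i} (x - xⱼ)/(xᵢ - xⱼ)

L_0(0.6) = (0.6 - (-1))/(-4 - (-1)) × (0.6 - 2)/(-4 - 2) × (0.6 - 5)/(-4 - 5) = -0.060840
L_1(0.6) = (0.6 - (-4))/(-1 - (-4)) × (0.6 - 2)/(-1 - 2) × (0.6 - 5)/(-1 - 5) = 0.524741
L_2(0.6) = (0.6 - (-4))/(2 - (-4)) × (0.6 - (-1))/(2 - (-1)) × (0.6 - 5)/(2 - 5) = 0.599704
L_3(0.6) = (0.6 - (-4))/(5 - (-4)) × (0.6 - (-1))/(5 - (-1)) × (0.6 - 2)/(5 - 2) = -0.063605

P(0.6) = 6×L_0(0.6) + (-9)×L_1(0.6) + (-7)×L_2(0.6) + (-10)×L_3(0.6)
P(0.6) = -8.649580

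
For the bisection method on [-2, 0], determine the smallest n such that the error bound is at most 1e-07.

We need (b-a)/2^n ≤ 1e-07
(0 - (-2))/2^n ≤ 1e-07
2/2^n ≤ 1e-07
2^n ≥ 20000000
n ≥ log₂(20000000) = 24.25
n ≥ 25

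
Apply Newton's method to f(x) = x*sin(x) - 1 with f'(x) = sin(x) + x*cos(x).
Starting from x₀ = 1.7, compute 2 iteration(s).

f(x) = x*sin(x) - 1
f'(x) = sin(x) + x*cos(x)
x₀ = 1.7

Newton-Raphson formula: x_{n+1} = x_n - f(x_n)/f'(x_n)

Iteration 1:
  f(1.700000) = 0.685830
  f'(1.700000) = 0.772629
  x_1 = 1.700000 - 0.685830/0.772629 = 0.812342
Iteration 2:
  f(0.812342) = -0.410320
  f'(0.812342) = 1.284629
  x_2 = 0.812342 - (-0.410320)/1.284629 = 1.131750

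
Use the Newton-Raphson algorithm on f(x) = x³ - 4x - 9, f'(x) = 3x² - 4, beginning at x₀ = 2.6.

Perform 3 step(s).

f(x) = x³ - 4x - 9
f'(x) = 3x² - 4
x₀ = 2.6

Newton-Raphson formula: x_{n+1} = x_n - f(x_n)/f'(x_n)

Iteration 1:
  f(2.600000) = -1.824000
  f'(2.600000) = 16.280000
  x_1 = 2.600000 - (-1.824000)/16.280000 = 2.712039
Iteration 2:
  f(2.712039) = 0.099318
  f'(2.712039) = 18.065472
  x_2 = 2.712039 - 0.099318/18.065472 = 2.706542
Iteration 3:
  f(2.706542) = 0.000246
  f'(2.706542) = 17.976103
  x_3 = 2.706542 - 0.000246/17.976103 = 2.706528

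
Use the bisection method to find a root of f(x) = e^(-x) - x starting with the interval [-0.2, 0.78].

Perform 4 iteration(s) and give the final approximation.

f(x) = e^(-x) - x
Initial interval: [-0.2, 0.78]

Iteration 1:
  c_1 = (-0.200000 + 0.780000)/2 = 0.290000
  f(c_1) = f(0.290000) = 0.458264
  f(a) × f(c) ≥ 0, new interval: [0.290000, 0.780000]
Iteration 2:
  c_2 = (0.290000 + 0.780000)/2 = 0.535000
  f(c_2) = f(0.535000) = 0.050669
  f(a) × f(c) ≥ 0, new interval: [0.535000, 0.780000]
Iteration 3:
  c_3 = (0.535000 + 0.780000)/2 = 0.657500
  f(c_3) = f(0.657500) = -0.139355
  f(a) × f(c) < 0, new interval: [0.535000, 0.657500]
Iteration 4:
  c_4 = (0.535000 + 0.657500)/2 = 0.596250
  f(c_4) = f(0.596250) = -0.045376
  f(a) × f(c) < 0, new interval: [0.535000, 0.596250]

After 4 iteration(s), the approximation is c_4 = 0.596250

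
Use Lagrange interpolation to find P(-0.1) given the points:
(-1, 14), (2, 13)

Lagrange interpolation formula:
P(x) = Σ yᵢ × Lᵢ(x)
where Lᵢ(x) = Π_{j≠i} (x - xⱼ)/(xᵢ - xⱼ)

L_0(-0.1) = (-0.1 - 2)/(-1 - 2) = 0.700000
L_1(-0.1) = (-0.1 - (-1))/(2 - (-1)) = 0.300000

P(-0.1) = 14×L_0(-0.1) + 13×L_1(-0.1)
P(-0.1) = 13.700000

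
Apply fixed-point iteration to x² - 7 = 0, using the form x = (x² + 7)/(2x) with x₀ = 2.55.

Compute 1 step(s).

Equation: x² - 7 = 0
Fixed-point form: x = (x² + 7)/(2x)
x₀ = 2.55

x_1 = g(2.550000) = 2.647549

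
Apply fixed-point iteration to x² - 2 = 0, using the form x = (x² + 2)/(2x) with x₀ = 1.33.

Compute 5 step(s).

Equation: x² - 2 = 0
Fixed-point form: x = (x² + 2)/(2x)
x₀ = 1.33

x_1 = g(1.330000) = 1.416880
x_2 = g(1.416880) = 1.414216
x_3 = g(1.414216) = 1.414214
x_4 = g(1.414214) = 1.414214
x_5 = g(1.414214) = 1.414214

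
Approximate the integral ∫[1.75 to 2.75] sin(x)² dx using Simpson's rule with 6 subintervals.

f(x) = sin(x)²
a = 1.75, b = 2.75, n = 6
h = (b - a)/n = 0.166667

Simpson's rule: (h/3)[f(x₀) + 4f(x₁) + 2f(x₂) + ... + f(xₙ)]

x_0 = 1.7500, f(x_0) = 0.968228, coefficient = 1
x_1 = 1.9167, f(x_1) = 0.885068, coefficient = 4
x_2 = 2.0833, f(x_2) = 0.759518, coefficient = 2
x_3 = 2.2500, f(x_3) = 0.605398, coefficient = 4
x_4 = 2.4167, f(x_4) = 0.439675, coefficient = 2
x_5 = 2.5833, f(x_5) = 0.280593, coefficient = 4
x_6 = 2.7500, f(x_6) = 0.145665, coefficient = 1

I ≈ (0.166667/3) × 10.596518 = 0.588695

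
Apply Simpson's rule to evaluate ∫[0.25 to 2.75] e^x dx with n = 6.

f(x) = e^x
a = 0.25, b = 2.75, n = 6
h = (b - a)/n = 0.416667

Simpson's rule: (h/3)[f(x₀) + 4f(x₁) + 2f(x₂) + ... + f(xₙ)]

x_0 = 0.2500, f(x_0) = 1.284025, coefficient = 1
x_1 = 0.6667, f(x_1) = 1.947734, coefficient = 4
x_2 = 1.0833, f(x_2) = 2.954512, coefficient = 2
x_3 = 1.5000, f(x_3) = 4.481689, coefficient = 4
x_4 = 1.9167, f(x_4) = 6.798260, coefficient = 2
x_5 = 2.3333, f(x_5) = 10.312259, coefficient = 4
x_6 = 2.7500, f(x_6) = 15.642632, coefficient = 1

I ≈ (0.416667/3) × 103.398926 = 14.360962
Exact value: 14.358606
Error: 0.002356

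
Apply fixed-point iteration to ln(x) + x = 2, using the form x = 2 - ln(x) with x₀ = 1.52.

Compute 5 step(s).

Equation: ln(x) + x = 2
Fixed-point form: x = 2 - ln(x)
x₀ = 1.52

x_1 = g(1.520000) = 1.581290
x_2 = g(1.581290) = 1.541759
x_3 = g(1.541759) = 1.567076
x_4 = g(1.567076) = 1.550789
x_5 = g(1.550789) = 1.561236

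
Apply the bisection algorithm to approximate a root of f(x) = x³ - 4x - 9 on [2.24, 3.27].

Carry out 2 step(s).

f(x) = x³ - 4x - 9
Initial interval: [2.24, 3.27]

Iteration 1:
  c_1 = (2.240000 + 3.270000)/2 = 2.755000
  f(c_1) = f(2.755000) = 0.890519
  f(a) × f(c) < 0, new interval: [2.240000, 2.755000]
Iteration 2:
  c_2 = (2.240000 + 2.755000)/2 = 2.497500
  f(c_2) = f(2.497500) = -3.411828
  f(a) × f(c) ≥ 0, new interval: [2.497500, 2.755000]

After 2 iteration(s), the approximation is c_2 = 2.497500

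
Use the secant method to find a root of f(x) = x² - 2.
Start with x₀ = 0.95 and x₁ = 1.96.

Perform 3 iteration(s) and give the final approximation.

f(x) = x² - 2
x₀ = 0.95, x₁ = 1.96

Secant formula: x_{n+1} = x_n - f(x_n)(x_n - x_{n-1})/(f(x_n) - f(x_{n-1}))

Iteration 1:
  f(0.950000) = -1.097500
  f(1.960000) = 1.841600
  x_2 = 1.960000 - 1.841600×(1.960000 - 0.950000)/(1.841600 - (-1.097500))
       = 1.327148
Iteration 2:
  f(1.960000) = 1.841600
  f(1.327148) = -0.238679
  x_3 = 1.327148 - (-0.238679)×(1.327148 - 1.960000)/(-0.238679 - 1.841600)
       = 1.399757
Iteration 3:
  f(1.327148) = -0.238679
  f(1.399757) = -0.040679
  x_4 = 1.399757 - (-0.040679)×(1.399757 - 1.327148)/(-0.040679 - (-0.238679))
       = 1.414675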